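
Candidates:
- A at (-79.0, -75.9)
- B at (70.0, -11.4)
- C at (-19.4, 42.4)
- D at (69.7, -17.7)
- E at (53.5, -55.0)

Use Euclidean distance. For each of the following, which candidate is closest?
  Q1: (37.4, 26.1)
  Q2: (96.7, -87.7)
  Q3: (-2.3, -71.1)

Q1→B; Q2→E; Q3→E

Q1 at (37.4, 26.1):
  A: 154.8
  B: 49.7
  C: 59.1
  D: 54.4
  E: 82.7
  → nearest: B (49.7)
Q2 at (96.7, -87.7):
  A: 176.1
  B: 80.8
  C: 174.4
  D: 75.0
  E: 54.2
  → nearest: E (54.2)
Q3 at (-2.3, -71.1):
  A: 76.9
  B: 93.8
  C: 114.8
  D: 89.6
  E: 58.1
  → nearest: E (58.1)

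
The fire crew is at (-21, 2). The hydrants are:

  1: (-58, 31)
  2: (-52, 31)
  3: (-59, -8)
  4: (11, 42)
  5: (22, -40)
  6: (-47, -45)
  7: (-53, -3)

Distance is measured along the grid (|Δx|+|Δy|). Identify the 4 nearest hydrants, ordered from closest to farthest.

Distances from (-21, 2):
1: |-37| + |29| = 37 + 29 = 66
2: |-31| + |29| = 31 + 29 = 60
3: |-38| + |-10| = 38 + 10 = 48
4: |32| + |40| = 32 + 40 = 72
5: |43| + |-42| = 43 + 42 = 85
6: |-26| + |-47| = 26 + 47 = 73
7: |-32| + |-5| = 32 + 5 = 37
Sorted: 7 (37) < 3 (48) < 2 (60) < 1 (66) < 4 (72) < 6 (73) < …

7, 3, 2, 1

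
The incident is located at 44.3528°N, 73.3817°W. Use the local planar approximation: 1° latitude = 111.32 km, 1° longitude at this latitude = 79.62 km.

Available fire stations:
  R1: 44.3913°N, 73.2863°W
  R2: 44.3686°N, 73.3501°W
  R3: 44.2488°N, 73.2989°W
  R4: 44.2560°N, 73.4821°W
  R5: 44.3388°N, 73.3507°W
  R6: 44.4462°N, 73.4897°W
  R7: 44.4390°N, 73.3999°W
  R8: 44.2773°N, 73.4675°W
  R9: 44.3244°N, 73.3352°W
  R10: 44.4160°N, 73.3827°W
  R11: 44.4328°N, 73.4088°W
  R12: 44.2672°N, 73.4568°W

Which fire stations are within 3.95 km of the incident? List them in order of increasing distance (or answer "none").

Distances from 44.3528°N, 73.3817°W:
R1: 8.7214 km
R2: 3.0698 km
R3: 13.3227 km
R4: 13.4171 km
R5: 2.9191 km
R6: 13.4924 km
R7: 9.7046 km
R8: 10.8308 km
R9: 4.8685 km
R10: 7.0359 km
R11: 9.1633 km
R12: 11.2497 km
Threshold 3.95 km: R5 (2.9191 km), R2 (3.0698 km) are within range.

R5, R2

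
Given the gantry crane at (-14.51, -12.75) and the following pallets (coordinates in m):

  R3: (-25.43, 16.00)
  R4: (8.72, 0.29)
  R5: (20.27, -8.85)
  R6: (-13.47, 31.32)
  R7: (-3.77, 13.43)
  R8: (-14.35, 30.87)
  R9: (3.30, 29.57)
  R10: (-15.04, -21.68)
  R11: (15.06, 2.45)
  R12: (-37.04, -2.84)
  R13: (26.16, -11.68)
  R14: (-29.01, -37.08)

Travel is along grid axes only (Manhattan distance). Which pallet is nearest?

Distances from (-14.51, -12.75):
R3: |-10.92| + |28.75| = 10.92 + 28.75 = 39.67 m
R4: |23.23| + |13.04| = 23.23 + 13.04 = 36.27 m
R5: |34.78| + |3.90| = 34.78 + 3.90 = 38.68 m
R6: |1.04| + |44.07| = 1.04 + 44.07 = 45.11 m
R7: |10.74| + |26.18| = 10.74 + 26.18 = 36.92 m
R8: |0.16| + |43.62| = 0.16 + 43.62 = 43.78 m
R9: |17.81| + |42.32| = 17.81 + 42.32 = 60.13 m
R10: |-0.53| + |-8.93| = 0.53 + 8.93 = 9.46 m
R11: |29.57| + |15.20| = 29.57 + 15.20 = 44.77 m
R12: |-22.53| + |9.91| = 22.53 + 9.91 = 32.44 m
R13: |40.67| + |1.07| = 40.67 + 1.07 = 41.74 m
R14: |-14.50| + |-24.33| = 14.50 + 24.33 = 38.83 m
Minimum: R10 at 9.46 m.

R10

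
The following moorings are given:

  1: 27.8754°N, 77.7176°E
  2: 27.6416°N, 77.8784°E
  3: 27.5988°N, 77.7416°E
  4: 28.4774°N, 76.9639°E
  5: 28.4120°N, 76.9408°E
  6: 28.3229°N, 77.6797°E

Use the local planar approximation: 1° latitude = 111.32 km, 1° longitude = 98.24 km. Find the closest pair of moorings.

Pairwise distances:
1–2: 30.4455 km
1–3: 30.8813 km
1–4: 99.8669 km
1–5: 96.9115 km
1–6: 49.9546 km
2–3: 14.2588 km
2–4: 129.3367 km
2–5: 125.8537 km
2–6: 78.3141 km
3–4: 124.1093 km
3–5: 119.9330 km
3–6: 80.8359 km
4–5: 7.6258 km
4–6: 72.3929 km
5–6: 73.2640 km
Closest pair: 4–5 at 7.6258 km.

4 and 5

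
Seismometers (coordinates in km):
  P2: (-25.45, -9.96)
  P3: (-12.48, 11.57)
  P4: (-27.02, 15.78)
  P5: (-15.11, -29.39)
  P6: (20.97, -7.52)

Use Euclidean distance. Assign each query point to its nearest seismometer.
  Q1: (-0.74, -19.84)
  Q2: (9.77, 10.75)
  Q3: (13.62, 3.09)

Q1 at (-0.74, -19.84):
  P2: √((-24.71)² + (9.88)²) = √(610.5841 + 97.6144) = 26.61 km
  P3: √((-11.74)² + (31.41)²) = √(137.8276 + 986.5881) = 33.53 km
  P4: √((-26.28)² + (35.62)²) = √(690.6384 + 1268.7844) = 44.27 km
  P5: √((-14.37)² + (-9.55)²) = √(206.4969 + 91.2025) = 17.25 km
  P6: √((21.71)² + (12.32)²) = √(471.3241 + 151.7824) = 24.96 km
  → nearest: P5 (17.25 km)
Q2 at (9.77, 10.75):
  P2: √((-35.22)² + (-20.71)²) = √(1240.4484 + 428.9041) = 40.86 km
  P3: √((-22.25)² + (0.82)²) = √(495.0625 + 0.6724) = 22.27 km
  P4: √((-36.79)² + (5.03)²) = √(1353.5041 + 25.3009) = 37.13 km
  P5: √((-24.88)² + (-40.14)²) = √(619.0144 + 1611.2196) = 47.23 km
  P6: √((11.20)² + (-18.27)²) = √(125.4400 + 333.7929) = 21.43 km
  → nearest: P6 (21.43 km)
Q3 at (13.62, 3.09):
  P2: √((-39.07)² + (-13.05)²) = √(1526.4649 + 170.3025) = 41.19 km
  P3: √((-26.10)² + (8.48)²) = √(681.2100 + 71.9104) = 27.44 km
  P4: √((-40.64)² + (12.69)²) = √(1651.6096 + 161.0361) = 42.58 km
  P5: √((-28.73)² + (-32.48)²) = √(825.4129 + 1054.9504) = 43.36 km
  P6: √((7.35)² + (-10.61)²) = √(54.0225 + 112.5721) = 12.91 km
  → nearest: P6 (12.91 km)

Q1→P5; Q2→P6; Q3→P6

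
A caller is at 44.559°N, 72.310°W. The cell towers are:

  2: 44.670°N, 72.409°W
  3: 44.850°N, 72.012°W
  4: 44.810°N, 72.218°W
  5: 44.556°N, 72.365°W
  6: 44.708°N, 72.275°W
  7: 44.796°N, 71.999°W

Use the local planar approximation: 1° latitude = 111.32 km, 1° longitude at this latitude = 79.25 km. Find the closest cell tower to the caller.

Distances from 44.559°N, 72.310°W:
2: 14.637 km
3: 40.089 km
4: 28.877 km
5: 4.372 km
6: 16.817 km
7: 36.104 km
Minimum: 5 at 4.372 km.

5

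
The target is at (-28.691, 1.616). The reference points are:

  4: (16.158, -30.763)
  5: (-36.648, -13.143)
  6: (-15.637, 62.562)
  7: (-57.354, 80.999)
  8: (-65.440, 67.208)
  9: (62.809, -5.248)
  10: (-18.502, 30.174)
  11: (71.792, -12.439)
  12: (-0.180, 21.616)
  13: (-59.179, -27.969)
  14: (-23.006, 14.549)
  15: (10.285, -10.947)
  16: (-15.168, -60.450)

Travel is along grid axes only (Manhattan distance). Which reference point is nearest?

Distances from (-28.691, 1.616):
4: |44.849| + |-32.379| = 44.849 + 32.379 = 77.228
5: |-7.957| + |-14.759| = 7.957 + 14.759 = 22.716
6: |13.054| + |60.946| = 13.054 + 60.946 = 74.000
7: |-28.663| + |79.383| = 28.663 + 79.383 = 108.046
8: |-36.749| + |65.592| = 36.749 + 65.592 = 102.341
9: |91.500| + |-6.864| = 91.500 + 6.864 = 98.364
10: |10.189| + |28.558| = 10.189 + 28.558 = 38.747
11: |100.483| + |-14.055| = 100.483 + 14.055 = 114.538
12: |28.511| + |20.000| = 28.511 + 20.000 = 48.511
13: |-30.488| + |-29.585| = 30.488 + 29.585 = 60.073
14: |5.685| + |12.933| = 5.685 + 12.933 = 18.618
15: |38.976| + |-12.563| = 38.976 + 12.563 = 51.539
16: |13.523| + |-62.066| = 13.523 + 62.066 = 75.589
Minimum: 14 at 18.618.

14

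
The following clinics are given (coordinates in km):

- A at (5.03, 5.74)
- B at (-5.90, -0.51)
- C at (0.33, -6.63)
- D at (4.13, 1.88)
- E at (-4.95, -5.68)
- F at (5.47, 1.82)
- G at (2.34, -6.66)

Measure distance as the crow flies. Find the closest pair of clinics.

Pairwise distances:
A–B: √((-10.93)² + (-6.25)²) = √(119.46490 + 39.06250) = 12.591 km
A–C: √((-4.70)² + (-12.37)²) = √(22.09000 + 153.01690) = 13.233 km
A–D: √((-0.90)² + (-3.86)²) = √(0.81000 + 14.89960) = 3.964 km
A–E: √((-9.98)² + (-11.42)²) = √(99.60040 + 130.41640) = 15.166 km
A–F: √((0.44)² + (-3.92)²) = √(0.19360 + 15.36640) = 3.945 km
A–G: √((-2.69)² + (-12.40)²) = √(7.23610 + 153.76000) = 12.688 km
B–C: √((6.23)² + (-6.12)²) = √(38.81290 + 37.45440) = 8.733 km
B–D: √((10.03)² + (2.39)²) = √(100.60090 + 5.71210) = 10.311 km
B–E: √((0.95)² + (-5.17)²) = √(0.90250 + 26.72890) = 5.257 km
B–F: √((11.37)² + (2.33)²) = √(129.27690 + 5.42890) = 11.606 km
B–G: √((8.24)² + (-6.15)²) = √(67.89760 + 37.82250) = 10.282 km
C–D: √((3.80)² + (8.51)²) = √(14.44000 + 72.42010) = 9.320 km
C–E: √((-5.28)² + (0.95)²) = √(27.87840 + 0.90250) = 5.365 km
C–F: √((5.14)² + (8.45)²) = √(26.41960 + 71.40250) = 9.891 km
C–G: √((2.01)² + (-0.03)²) = √(4.04010 + 0.00090) = 2.010 km
D–E: √((-9.08)² + (-7.56)²) = √(82.44640 + 57.15360) = 11.815 km
D–F: √((1.34)² + (-0.06)²) = √(1.79560 + 0.00360) = 1.341 km
D–G: √((-1.79)² + (-8.54)²) = √(3.20410 + 72.93160) = 8.726 km
E–F: √((10.42)² + (7.50)²) = √(108.57640 + 56.25000) = 12.838 km
E–G: √((7.29)² + (-0.98)²) = √(53.14410 + 0.96040) = 7.356 km
F–G: √((-3.13)² + (-8.48)²) = √(9.79690 + 71.91040) = 9.039 km
Closest pair: D–F at 1.341 km.

D and F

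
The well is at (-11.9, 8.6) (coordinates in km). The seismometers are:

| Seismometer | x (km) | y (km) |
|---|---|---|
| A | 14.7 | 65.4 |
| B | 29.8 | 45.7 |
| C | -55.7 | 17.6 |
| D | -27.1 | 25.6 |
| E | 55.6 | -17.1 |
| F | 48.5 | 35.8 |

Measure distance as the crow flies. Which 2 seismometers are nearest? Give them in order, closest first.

Distances from (-11.9, 8.6):
A: √((26.6)² + (56.8)²) = √(707.560 + 3226.240) = 62.7 km
B: √((41.7)² + (37.1)²) = √(1738.890 + 1376.410) = 55.8 km
C: √((-43.8)² + (9.0)²) = √(1918.440 + 81.000) = 44.7 km
D: √((-15.2)² + (17.0)²) = √(231.040 + 289.000) = 22.8 km
E: √((67.5)² + (-25.7)²) = √(4556.250 + 660.490) = 72.2 km
F: √((60.4)² + (27.2)²) = √(3648.160 + 739.840) = 66.2 km
Sorted: D (22.8 km) < C (44.7 km) < B (55.8 km) < A (62.7 km) < …

D, C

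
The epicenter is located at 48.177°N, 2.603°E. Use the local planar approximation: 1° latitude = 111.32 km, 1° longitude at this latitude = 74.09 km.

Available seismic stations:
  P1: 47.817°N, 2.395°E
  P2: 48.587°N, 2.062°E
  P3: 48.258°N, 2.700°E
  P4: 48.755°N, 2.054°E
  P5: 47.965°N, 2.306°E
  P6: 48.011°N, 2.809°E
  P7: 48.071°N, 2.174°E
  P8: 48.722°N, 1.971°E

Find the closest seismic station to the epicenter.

Distances from 48.177°N, 2.603°E:
P1: 42.936 km
P2: 60.743 km
P3: 11.531 km
P4: 76.122 km
P5: 32.267 km
P6: 23.967 km
P7: 33.904 km
P8: 76.638 km
Minimum: P3 at 11.531 km.

P3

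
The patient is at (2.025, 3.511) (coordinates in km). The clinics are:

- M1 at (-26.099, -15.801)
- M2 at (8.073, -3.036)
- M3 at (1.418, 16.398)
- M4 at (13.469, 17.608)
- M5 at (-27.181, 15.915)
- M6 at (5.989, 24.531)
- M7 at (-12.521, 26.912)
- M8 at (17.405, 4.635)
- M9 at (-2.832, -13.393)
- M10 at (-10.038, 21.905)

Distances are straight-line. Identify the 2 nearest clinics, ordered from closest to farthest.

M2, M3

Distances from (2.025, 3.511):
M1: √((-28.124)² + (-19.312)²) = √(790.95938 + 372.95334) = 34.116 km
M2: √((6.048)² + (-6.547)²) = √(36.57830 + 42.86321) = 8.913 km
M3: √((-0.607)² + (12.887)²) = √(0.36845 + 166.07477) = 12.901 km
M4: √((11.444)² + (14.097)²) = √(130.96514 + 198.72541) = 18.157 km
M5: √((-29.206)² + (12.404)²) = √(852.99044 + 153.85922) = 31.731 km
M6: √((3.964)² + (21.020)²) = √(15.71330 + 441.84040) = 21.391 km
M7: √((-14.546)² + (23.401)²) = √(211.58612 + 547.60680) = 27.553 km
M8: √((15.380)² + (1.124)²) = √(236.54440 + 1.26338) = 15.421 km
M9: √((-4.857)² + (-16.904)²) = √(23.59045 + 285.74522) = 17.588 km
M10: √((-12.063)² + (18.394)²) = √(145.51597 + 338.33924) = 21.997 km
Sorted: M2 (8.913 km) < M3 (12.901 km) < M8 (15.421 km) < M9 (17.588 km) < …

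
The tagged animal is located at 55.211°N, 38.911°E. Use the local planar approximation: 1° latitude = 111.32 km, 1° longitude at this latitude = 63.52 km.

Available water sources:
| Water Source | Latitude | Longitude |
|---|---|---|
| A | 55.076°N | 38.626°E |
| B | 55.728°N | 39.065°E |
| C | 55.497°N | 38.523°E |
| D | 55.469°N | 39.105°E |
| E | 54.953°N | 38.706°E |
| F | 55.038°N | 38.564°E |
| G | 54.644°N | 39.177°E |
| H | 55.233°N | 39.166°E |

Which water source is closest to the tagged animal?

Distances from 55.211°N, 38.911°E:
A: 23.528 km
B: 58.378 km
C: 40.262 km
D: 31.253 km
E: 31.535 km
F: 29.270 km
G: 65.341 km
H: 16.382 km
Minimum: H at 16.382 km.

H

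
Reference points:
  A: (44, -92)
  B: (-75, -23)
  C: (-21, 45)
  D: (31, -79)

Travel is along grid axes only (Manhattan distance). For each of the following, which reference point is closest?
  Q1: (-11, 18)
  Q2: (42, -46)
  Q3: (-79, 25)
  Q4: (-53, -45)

Q1→C; Q2→D; Q3→B; Q4→B

Q1 at (-11, 18):
  A: 165
  B: 105
  C: 37
  D: 139
  → nearest: C (37)
Q2 at (42, -46):
  A: 48
  B: 140
  C: 154
  D: 44
  → nearest: D (44)
Q3 at (-79, 25):
  A: 240
  B: 52
  C: 78
  D: 214
  → nearest: B (52)
Q4 at (-53, -45):
  A: 144
  B: 44
  C: 122
  D: 118
  → nearest: B (44)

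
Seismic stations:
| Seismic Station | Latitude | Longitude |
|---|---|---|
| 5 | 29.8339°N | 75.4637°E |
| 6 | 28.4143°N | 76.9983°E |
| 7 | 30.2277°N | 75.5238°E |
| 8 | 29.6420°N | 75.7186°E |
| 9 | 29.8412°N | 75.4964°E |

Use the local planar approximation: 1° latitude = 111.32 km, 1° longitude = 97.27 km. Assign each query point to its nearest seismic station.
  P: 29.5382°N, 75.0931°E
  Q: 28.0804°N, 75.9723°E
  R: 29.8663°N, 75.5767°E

P→5; Q→6; R→9

P at 29.5382°N, 75.0931°E:
  5: √((0.2957·111.32)² + (0.3706·97.27)²) = √(1083.550219 + 1299.477193) = 48.8163 km
  6: √((-1.1239·111.32)² + (1.9052·97.27)²) = √(15653.149667 + 34343.059116) = 223.5983 km
  7: √((0.6895·111.32)² + (0.4307·97.27)²) = √(5891.351516 + 1755.123072) = 87.4441 km
  8: √((0.1038·111.32)² + (0.6255·97.27)²) = √(133.518395 + 3701.795812) = 61.9299 km
  9: √((0.3030·111.32)² + (0.4033·97.27)²) = √(1137.710202 + 1538.913735) = 51.7361 km
  → nearest: 5 (48.8163 km)
Q at 28.0804°N, 75.9723°E:
  5: √((1.7535·111.32)² + (-0.5086·97.27)²) = √(38102.891648 + 2447.431489) = 201.3711 km
  6: √((0.3339·111.32)² + (1.0260·97.27)²) = √(1381.590166 + 9959.844393) = 106.4962 km
  7: √((2.1473·111.32)² + (-0.4485·97.27)²) = √(57138.895809 + 1903.192539) = 242.9858 km
  8: √((1.5616·111.32)² + (-0.2537·97.27)²) = √(30219.411043 + 608.974021) = 175.5801 km
  9: √((1.7608·111.32)² + (-0.4759·97.27)²) = √(38420.804502 + 2142.837517) = 201.4042 km
  → nearest: 6 (106.4962 km)
R at 29.8663°N, 75.5767°E:
  5: √((-0.0324·111.32)² + (-0.1130·97.27)²) = √(13.008775 + 120.813292) = 11.5681 km
  6: √((-1.4520·111.32)² + (1.4216·97.27)²) = √(26126.403390 + 19121.090691) = 212.7146 km
  7: √((0.3614·111.32)² + (-0.0529·97.27)²) = √(1618.537223 + 26.477024) = 40.5588 km
  8: √((-0.2243·111.32)² + (0.1419·97.27)²) = √(623.454756 + 190.512126) = 28.5301 km
  9: √((-0.0251·111.32)² + (-0.0803·97.27)²) = √(7.807174 + 61.008300) = 8.2955 km
  → nearest: 9 (8.2955 km)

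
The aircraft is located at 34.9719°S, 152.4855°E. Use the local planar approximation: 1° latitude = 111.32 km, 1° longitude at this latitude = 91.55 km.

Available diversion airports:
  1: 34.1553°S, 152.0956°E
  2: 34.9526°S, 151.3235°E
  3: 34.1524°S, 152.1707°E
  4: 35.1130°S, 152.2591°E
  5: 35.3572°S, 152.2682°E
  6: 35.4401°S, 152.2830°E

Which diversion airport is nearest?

Distances from 34.9719°S, 152.4855°E:
1: √((0.8166·111.32)² + (-0.3899·91.55)²) = √(8263.521217 + 1274.157655) = 97.6610 km
2: √((0.0193·111.32)² + (-1.1620·91.55)²) = √(4.615949 + 11316.938437) = 106.4028 km
3: √((0.8195·111.32)² + (-0.3148·91.55)²) = √(8322.318091 + 830.588942) = 95.6708 km
4: √((-0.1411·111.32)² + (-0.2264·91.55)²) = √(246.717765 + 429.605213) = 26.0062 km
5: √((-0.3853·111.32)² + (-0.2173·91.55)²) = √(1839.689007 + 395.763875) = 47.2806 km
6: √((-0.4682·111.32)² + (-0.2025·91.55)²) = √(2716.496902 + 343.689886) = 55.3190 km
Minimum: 4 at 26.0062 km.

4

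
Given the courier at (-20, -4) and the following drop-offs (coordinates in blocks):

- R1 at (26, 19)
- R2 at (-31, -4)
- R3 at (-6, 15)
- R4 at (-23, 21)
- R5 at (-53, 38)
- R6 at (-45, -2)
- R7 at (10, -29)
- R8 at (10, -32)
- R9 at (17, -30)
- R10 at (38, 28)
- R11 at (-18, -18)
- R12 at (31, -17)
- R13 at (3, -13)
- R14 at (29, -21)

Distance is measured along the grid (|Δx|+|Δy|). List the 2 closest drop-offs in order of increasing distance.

Distances from (-20, -4):
R1: |46| + |23| = 46 + 23 = 69 blocks
R2: |-11| + |0| = 11 + 0 = 11 blocks
R3: |14| + |19| = 14 + 19 = 33 blocks
R4: |-3| + |25| = 3 + 25 = 28 blocks
R5: |-33| + |42| = 33 + 42 = 75 blocks
R6: |-25| + |2| = 25 + 2 = 27 blocks
R7: |30| + |-25| = 30 + 25 = 55 blocks
R8: |30| + |-28| = 30 + 28 = 58 blocks
R9: |37| + |-26| = 37 + 26 = 63 blocks
R10: |58| + |32| = 58 + 32 = 90 blocks
R11: |2| + |-14| = 2 + 14 = 16 blocks
R12: |51| + |-13| = 51 + 13 = 64 blocks
R13: |23| + |-9| = 23 + 9 = 32 blocks
R14: |49| + |-17| = 49 + 17 = 66 blocks
Sorted: R2 (11 blocks) < R11 (16 blocks) < R6 (27 blocks) < R4 (28 blocks) < …

R2, R11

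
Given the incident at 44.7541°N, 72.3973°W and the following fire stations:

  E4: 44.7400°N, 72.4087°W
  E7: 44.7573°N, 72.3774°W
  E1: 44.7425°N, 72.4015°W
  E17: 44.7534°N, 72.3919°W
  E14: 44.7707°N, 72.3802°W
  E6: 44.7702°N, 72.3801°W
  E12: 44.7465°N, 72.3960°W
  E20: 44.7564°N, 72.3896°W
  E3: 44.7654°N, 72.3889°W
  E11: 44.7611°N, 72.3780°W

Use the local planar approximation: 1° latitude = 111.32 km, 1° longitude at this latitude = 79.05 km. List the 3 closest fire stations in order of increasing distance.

E17, E20, E12

Distances from 44.7541°N, 72.3973°W:
E4: √((-0.0141·111.32)² + (-0.0114·79.05)²) = √(2.463682 + 0.812107) = 1.8099 km
E7: √((0.0032·111.32)² + (0.0199·79.05)²) = √(0.126896 + 2.474628) = 1.6129 km
E1: √((-0.0116·111.32)² + (-0.0042·79.05)²) = √(1.667487 + 0.110231) = 1.3333 km
E17: √((-0.0007·111.32)² + (0.0054·79.05)²) = √(0.006072 + 0.182218) = 0.4339 km
E14: √((0.0166·111.32)² + (0.0171·79.05)²) = √(3.414779 + 1.827242) = 2.2895 km
E6: √((0.0161·111.32)² + (0.0172·79.05)²) = √(3.212167 + 1.848675) = 2.2496 km
E12: √((-0.0076·111.32)² + (0.0013·79.05)²) = √(0.715770 + 0.010561) = 0.8523 km
E20: √((0.0023·111.32)² + (0.0077·79.05)²) = √(0.065554 + 0.370497) = 0.6603 km
E3: √((0.0113·111.32)² + (0.0084·79.05)²) = √(1.582353 + 0.440923) = 1.4224 km
E11: √((0.0070·111.32)² + (0.0193·79.05)²) = √(0.607215 + 2.327654) = 1.7131 km
Sorted: E17 (0.4339 km) < E20 (0.6603 km) < E12 (0.8523 km) < E1 (1.3333 km) < E3 (1.4224 km) < …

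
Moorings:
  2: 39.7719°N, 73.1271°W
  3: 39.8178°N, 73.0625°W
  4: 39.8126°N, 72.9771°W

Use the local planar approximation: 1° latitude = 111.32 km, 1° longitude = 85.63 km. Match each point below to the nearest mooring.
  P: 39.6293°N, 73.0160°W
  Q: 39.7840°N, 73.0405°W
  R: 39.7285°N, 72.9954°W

P at 39.6293°N, 73.0160°W:
  2: √((0.1426·111.32)² + (-0.1111·85.63)²) = √(251.991242 + 90.506549) = 18.5067 km
  3: √((0.1885·111.32)² + (-0.0465·85.63)²) = √(440.320702 + 15.854691) = 21.3583 km
  4: √((0.1833·111.32)² + (0.0389·85.63)²) = √(416.362229 + 11.095608) = 20.6751 km
  → nearest: 2 (18.5067 km)
Q at 39.7840°N, 73.0405°W:
  2: √((-0.0121·111.32)² + (-0.0866·85.63)²) = √(1.814334 + 54.990500) = 7.5369 km
  3: √((0.0338·111.32)² + (-0.0220·85.63)²) = √(14.157279 + 3.548928) = 4.2079 km
  4: √((0.0286·111.32)² + (0.0634·85.63)²) = √(10.136277 + 29.473411) = 6.2936 km
  → nearest: 3 (4.2079 km)
R at 39.7285°N, 72.9954°W:
  2: √((0.0434·111.32)² + (-0.1317·85.63)²) = √(23.341344 + 127.181352) = 12.2688 km
  3: √((0.0893·111.32)² + (-0.0671·85.63)²) = √(98.821016 + 33.013907) = 11.4819 km
  4: √((0.0841·111.32)² + (0.0183·85.63)²) = √(87.647269 + 2.455580) = 9.4923 km
  → nearest: 4 (9.4923 km)

P→2; Q→3; R→4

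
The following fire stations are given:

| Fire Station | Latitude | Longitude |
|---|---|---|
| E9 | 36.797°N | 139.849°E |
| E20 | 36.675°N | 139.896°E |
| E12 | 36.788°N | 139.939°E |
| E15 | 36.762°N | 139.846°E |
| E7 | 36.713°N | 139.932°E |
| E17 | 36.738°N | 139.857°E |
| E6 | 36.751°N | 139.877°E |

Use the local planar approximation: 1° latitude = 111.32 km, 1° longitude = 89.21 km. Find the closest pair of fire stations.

E17 and E6

Pairwise distances:
E17–E6: 2.297 km
E15–E17: 2.846 km
E15–E6: 3.024 km
E9–E15: 3.905 km
E20–E7: 5.311 km
E9–E6: 5.697 km
E7–E6: 6.478 km
E9–E17: 6.607 km
E12–E6: 6.896 km
E7–E17: 7.246 km
E20–E17: 7.829 km
E9–E12: 8.091 km
E12–E7: 8.372 km
E20–E6: 8.628 km
E12–E15: 8.787 km
E12–E17: 9.192 km
E15–E7: 9.414 km
E20–E15: 10.663 km
E9–E7: 11.927 km
E20–E12: 13.151 km
E9–E20: 14.214 km
Closest pair: E17–E6 at 2.297 km.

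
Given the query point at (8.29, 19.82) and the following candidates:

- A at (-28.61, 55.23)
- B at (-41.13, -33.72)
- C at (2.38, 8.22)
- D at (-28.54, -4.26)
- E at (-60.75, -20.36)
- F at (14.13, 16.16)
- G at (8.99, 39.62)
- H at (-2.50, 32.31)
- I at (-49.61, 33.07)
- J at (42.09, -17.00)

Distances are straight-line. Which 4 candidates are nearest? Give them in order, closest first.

F, C, H, G

Distances from (8.29, 19.82):
A: √((-36.90)² + (35.41)²) = √(1361.6100 + 1253.8681) = 51.14
B: √((-49.42)² + (-53.54)²) = √(2442.3364 + 2866.5316) = 72.86
C: √((-5.91)² + (-11.60)²) = √(34.9281 + 134.5600) = 13.02
D: √((-36.83)² + (-24.08)²) = √(1356.4489 + 579.8464) = 44.00
E: √((-69.04)² + (-40.18)²) = √(4766.5216 + 1614.4324) = 79.88
F: √((5.84)² + (-3.66)²) = √(34.1056 + 13.3956) = 6.89
G: √((0.70)² + (19.80)²) = √(0.4900 + 392.0400) = 19.81
H: √((-10.79)² + (12.49)²) = √(116.4241 + 156.0001) = 16.51
I: √((-57.90)² + (13.25)²) = √(3352.4100 + 175.5625) = 59.40
J: √((33.80)² + (-36.82)²) = √(1142.4400 + 1355.7124) = 49.98
Sorted: F (6.89) < C (13.02) < H (16.51) < G (19.81) < D (44.00) < J (49.98) < …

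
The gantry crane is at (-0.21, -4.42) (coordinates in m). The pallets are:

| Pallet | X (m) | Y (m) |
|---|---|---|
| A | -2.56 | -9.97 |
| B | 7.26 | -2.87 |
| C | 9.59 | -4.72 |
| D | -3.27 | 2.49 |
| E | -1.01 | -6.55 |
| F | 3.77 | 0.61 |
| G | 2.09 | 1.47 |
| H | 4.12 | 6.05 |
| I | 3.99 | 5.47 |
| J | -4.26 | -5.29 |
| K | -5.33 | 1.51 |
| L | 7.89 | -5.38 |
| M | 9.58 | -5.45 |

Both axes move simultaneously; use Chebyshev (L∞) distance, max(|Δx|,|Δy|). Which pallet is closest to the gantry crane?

Distances from (-0.21, -4.42):
A: 5.55 m
B: 7.47 m
C: 9.80 m
D: 6.91 m
E: 2.13 m
F: 5.03 m
G: 5.89 m
H: 10.47 m
I: 9.89 m
J: 4.05 m
K: 5.93 m
L: 8.10 m
M: 9.79 m
Minimum: E at 2.13 m.

E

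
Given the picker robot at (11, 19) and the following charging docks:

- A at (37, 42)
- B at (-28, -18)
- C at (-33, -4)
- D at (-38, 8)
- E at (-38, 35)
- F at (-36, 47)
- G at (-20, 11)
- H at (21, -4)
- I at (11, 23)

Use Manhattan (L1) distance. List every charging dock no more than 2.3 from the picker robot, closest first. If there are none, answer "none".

none

Distances from (11, 19):
A: |26| + |23| = 26 + 23 = 49
B: |-39| + |-37| = 39 + 37 = 76
C: |-44| + |-23| = 44 + 23 = 67
D: |-49| + |-11| = 49 + 11 = 60
E: |-49| + |16| = 49 + 16 = 65
F: |-47| + |28| = 47 + 28 = 75
G: |-31| + |-8| = 31 + 8 = 39
H: |10| + |-23| = 10 + 23 = 33
I: |0| + |4| = 0 + 4 = 4
Threshold 2.3: none within range.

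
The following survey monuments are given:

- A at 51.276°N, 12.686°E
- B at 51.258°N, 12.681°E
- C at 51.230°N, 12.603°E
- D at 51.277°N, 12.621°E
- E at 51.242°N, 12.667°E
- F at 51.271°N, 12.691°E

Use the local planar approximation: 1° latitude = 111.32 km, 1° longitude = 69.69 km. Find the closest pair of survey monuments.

A and F

Pairwise distances:
A–B: 2.034 km
A–C: 7.725 km
A–D: 4.531 km
A–E: 4.010 km
A–F: 0.657 km
B–C: 6.266 km
B–D: 4.686 km
B–E: 2.031 km
B–F: 1.606 km
C–D: 5.380 km
C–E: 4.656 km
C–F: 7.645 km
D–E: 5.046 km
D–F: 4.924 km
E–F: 3.636 km
Closest pair: A–F at 0.657 km.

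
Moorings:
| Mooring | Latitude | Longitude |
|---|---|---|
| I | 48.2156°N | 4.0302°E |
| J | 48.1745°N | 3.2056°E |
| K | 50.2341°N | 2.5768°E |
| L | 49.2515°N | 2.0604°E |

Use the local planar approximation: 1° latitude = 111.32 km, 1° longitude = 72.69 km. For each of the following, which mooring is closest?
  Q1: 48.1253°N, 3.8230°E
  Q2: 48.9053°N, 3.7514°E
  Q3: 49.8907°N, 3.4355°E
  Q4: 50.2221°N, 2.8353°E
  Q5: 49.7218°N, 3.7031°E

Q1 at 48.1253°N, 3.8230°E:
  I: 18.1078 km
  J: 45.2118 km
  K: 251.6231 km
  L: 179.2565 km
  → nearest: I (18.1078 km)
Q2 at 48.9053°N, 3.7514°E:
  I: 79.4070 km
  J: 90.5113 km
  K: 170.7951 km
  L: 128.8188 km
  → nearest: I (79.4070 km)
Q3 at 49.8907°N, 3.4355°E:
  I: 191.4173 km
  J: 191.7769 km
  K: 73.1946 km
  L: 122.6962 km
  → nearest: K (73.1946 km)
Q4 at 50.2221°N, 2.8353°E:
  I: 239.6570 km
  J: 229.5226 km
  K: 18.8378 km
  L: 121.8482 km
  → nearest: K (18.8378 km)
Q5 at 49.7218°N, 3.7031°E:
  I: 169.3477 km
  J: 176.0008 km
  K: 99.7755 km
  L: 130.3808 km
  → nearest: K (99.7755 km)

Q1→I; Q2→I; Q3→K; Q4→K; Q5→K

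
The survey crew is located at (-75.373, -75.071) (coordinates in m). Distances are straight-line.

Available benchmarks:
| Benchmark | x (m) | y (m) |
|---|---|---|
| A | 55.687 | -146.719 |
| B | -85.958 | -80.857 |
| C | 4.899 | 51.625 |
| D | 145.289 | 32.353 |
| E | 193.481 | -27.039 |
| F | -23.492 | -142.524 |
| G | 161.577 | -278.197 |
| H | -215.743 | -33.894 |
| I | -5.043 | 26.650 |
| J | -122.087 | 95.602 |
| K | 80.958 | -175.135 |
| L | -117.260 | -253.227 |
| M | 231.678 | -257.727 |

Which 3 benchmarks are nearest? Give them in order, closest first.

Distances from (-75.373, -75.071):
A: √((131.060)² + (-71.648)²) = √(17176.72360 + 5133.43590) = 149.366 m
B: √((-10.585)² + (-5.786)²) = √(112.04222 + 33.47780) = 12.063 m
C: √((80.272)² + (126.696)²) = √(6443.59398 + 16051.87642) = 149.985 m
D: √((220.662)² + (107.424)²) = √(48691.71824 + 11539.91578) = 245.421 m
E: √((268.854)² + (48.032)²) = √(72282.47332 + 2307.07302) = 273.111 m
F: √((51.881)² + (-67.453)²) = √(2691.63816 + 4549.90721) = 85.097 m
G: √((236.950)² + (-203.126)²) = √(56145.30250 + 41260.17188) = 312.099 m
H: √((-140.370)² + (41.177)²) = √(19703.73690 + 1695.54533) = 146.285 m
I: √((70.330)² + (101.721)²) = √(4946.30890 + 10347.16184) = 123.667 m
J: √((-46.714)² + (170.673)²) = √(2182.19780 + 29129.27293) = 176.950 m
K: √((156.331)² + (-100.064)²) = √(24439.38156 + 10012.80410) = 185.613 m
L: √((-41.887)² + (-178.156)²) = √(1754.52077 + 31739.56034) = 183.014 m
M: √((307.051)² + (-182.656)²) = √(94280.31660 + 33363.21434) = 357.272 m
Sorted: B (12.063 m) < F (85.097 m) < I (123.667 m) < H (146.285 m) < A (149.366 m) < …

B, F, I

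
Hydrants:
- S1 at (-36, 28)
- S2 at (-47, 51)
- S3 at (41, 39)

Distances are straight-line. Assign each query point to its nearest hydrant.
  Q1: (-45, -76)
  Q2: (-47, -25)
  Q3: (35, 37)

Q1→S1; Q2→S1; Q3→S3

Q1 at (-45, -76):
  S1: 104.4
  S2: 127.0
  S3: 143.6
  → nearest: S1 (104.4)
Q2 at (-47, -25):
  S1: 54.1
  S2: 76.0
  S3: 108.8
  → nearest: S1 (54.1)
Q3 at (35, 37):
  S1: 71.6
  S2: 83.2
  S3: 6.3
  → nearest: S3 (6.3)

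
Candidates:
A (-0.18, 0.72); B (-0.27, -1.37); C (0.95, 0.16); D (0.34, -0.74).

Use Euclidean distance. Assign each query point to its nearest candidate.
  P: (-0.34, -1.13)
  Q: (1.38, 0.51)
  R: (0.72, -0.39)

P at (-0.34, -1.13):
  A: √((0.16)² + (1.85)²) = √(0.0256 + 3.4225) = 1.86
  B: √((0.07)² + (-0.24)²) = √(0.0049 + 0.0576) = 0.25
  C: √((1.29)² + (1.29)²) = √(1.6641 + 1.6641) = 1.82
  D: √((0.68)² + (0.39)²) = √(0.4624 + 0.1521) = 0.78
  → nearest: B (0.25)
Q at (1.38, 0.51):
  A: √((-1.56)² + (0.21)²) = √(2.4336 + 0.0441) = 1.57
  B: √((-1.65)² + (-1.88)²) = √(2.7225 + 3.5344) = 2.50
  C: √((-0.43)² + (-0.35)²) = √(0.1849 + 0.1225) = 0.55
  D: √((-1.04)² + (-1.25)²) = √(1.0816 + 1.5625) = 1.63
  → nearest: C (0.55)
R at (0.72, -0.39):
  A: √((-0.90)² + (1.11)²) = √(0.8100 + 1.2321) = 1.43
  B: √((-0.99)² + (-0.98)²) = √(0.9801 + 0.9604) = 1.39
  C: √((0.23)² + (0.55)²) = √(0.0529 + 0.3025) = 0.60
  D: √((-0.38)² + (-0.35)²) = √(0.1444 + 0.1225) = 0.52
  → nearest: D (0.52)

P→B; Q→C; R→D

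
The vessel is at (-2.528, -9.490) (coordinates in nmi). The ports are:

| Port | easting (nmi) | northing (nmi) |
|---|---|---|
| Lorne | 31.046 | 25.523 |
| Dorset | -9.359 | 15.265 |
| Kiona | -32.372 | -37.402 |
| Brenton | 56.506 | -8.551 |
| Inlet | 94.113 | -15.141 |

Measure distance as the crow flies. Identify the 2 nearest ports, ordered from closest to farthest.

Dorset, Kiona

Distances from (-2.528, -9.490):
Lorne: 48.509 nmi
Dorset: 25.680 nmi
Kiona: 40.863 nmi
Brenton: 59.041 nmi
Inlet: 96.806 nmi
Sorted: Dorset (25.680 nmi) < Kiona (40.863 nmi) < Lorne (48.509 nmi) < Brenton (59.041 nmi) < …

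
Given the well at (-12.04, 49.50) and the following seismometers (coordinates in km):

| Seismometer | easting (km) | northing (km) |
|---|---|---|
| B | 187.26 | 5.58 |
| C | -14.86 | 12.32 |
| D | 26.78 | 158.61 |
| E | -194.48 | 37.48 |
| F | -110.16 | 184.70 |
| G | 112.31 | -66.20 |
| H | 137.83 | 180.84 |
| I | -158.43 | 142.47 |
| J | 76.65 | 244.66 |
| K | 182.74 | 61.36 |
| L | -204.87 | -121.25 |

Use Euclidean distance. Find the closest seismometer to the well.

Distances from (-12.04, 49.50):
B: 204.08 km
C: 37.29 km
D: 115.81 km
E: 182.84 km
F: 167.05 km
G: 169.85 km
H: 199.28 km
I: 173.42 km
J: 214.37 km
K: 195.14 km
L: 257.56 km
Minimum: C at 37.29 km.

C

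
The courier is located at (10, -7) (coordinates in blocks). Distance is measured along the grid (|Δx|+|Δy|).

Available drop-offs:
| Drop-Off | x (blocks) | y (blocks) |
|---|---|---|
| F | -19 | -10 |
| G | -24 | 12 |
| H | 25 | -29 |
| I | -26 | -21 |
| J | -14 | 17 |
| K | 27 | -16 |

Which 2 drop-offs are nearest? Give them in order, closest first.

K, F

Distances from (10, -7):
F: 32 blocks
G: 53 blocks
H: 37 blocks
I: 50 blocks
J: 48 blocks
K: 26 blocks
Sorted: K (26 blocks) < F (32 blocks) < H (37 blocks) < J (48 blocks) < …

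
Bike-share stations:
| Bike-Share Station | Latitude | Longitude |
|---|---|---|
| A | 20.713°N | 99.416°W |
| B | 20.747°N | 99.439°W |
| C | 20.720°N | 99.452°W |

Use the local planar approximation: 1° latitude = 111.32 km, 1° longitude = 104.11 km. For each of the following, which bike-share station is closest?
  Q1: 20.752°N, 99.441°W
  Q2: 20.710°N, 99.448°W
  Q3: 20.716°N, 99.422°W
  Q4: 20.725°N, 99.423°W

Q1 at 20.752°N, 99.441°W:
  A: √((-0.039·111.32)² + (0.025·104.11)²) = √(18.84845 + 6.77431) = 5.062 km
  B: √((-0.005·111.32)² + (0.002·104.11)²) = √(0.30980 + 0.04336) = 0.594 km
  C: √((-0.032·111.32)² + (-0.011·104.11)²) = √(12.68955 + 1.31151) = 3.742 km
  → nearest: B (0.594 km)
Q2 at 20.710°N, 99.448°W:
  A: √((0.003·111.32)² + (0.032·104.11)²) = √(0.11153 + 11.09903) = 3.348 km
  B: √((0.037·111.32)² + (0.009·104.11)²) = √(16.96484 + 0.87795) = 4.224 km
  C: √((0.010·111.32)² + (-0.004·104.11)²) = √(1.23921 + 0.17342) = 1.189 km
  → nearest: C (1.189 km)
Q3 at 20.716°N, 99.422°W:
  A: √((-0.003·111.32)² + (0.006·104.11)²) = √(0.11153 + 0.39020) = 0.708 km
  B: √((0.031·111.32)² + (-0.017·104.11)²) = √(11.90885 + 3.13244) = 3.878 km
  C: √((0.004·111.32)² + (-0.030·104.11)²) = √(0.19827 + 9.75500) = 3.155 km
  → nearest: A (0.708 km)
Q4 at 20.725°N, 99.423°W:
  A: √((-0.012·111.32)² + (0.007·104.11)²) = √(1.78447 + 0.53111) = 1.522 km
  B: √((0.022·111.32)² + (-0.016·104.11)²) = √(5.99780 + 2.77476) = 2.962 km
  C: √((-0.005·111.32)² + (-0.029·104.11)²) = √(0.30980 + 9.11551) = 3.070 km
  → nearest: A (1.522 km)

Q1→B; Q2→C; Q3→A; Q4→A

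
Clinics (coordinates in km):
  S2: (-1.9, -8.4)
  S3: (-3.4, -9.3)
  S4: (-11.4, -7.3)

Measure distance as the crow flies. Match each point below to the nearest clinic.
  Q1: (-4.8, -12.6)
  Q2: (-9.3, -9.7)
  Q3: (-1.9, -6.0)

Q1→S3; Q2→S4; Q3→S2

Q1 at (-4.8, -12.6):
  S2: 5.10 km
  S3: 3.58 km
  S4: 8.46 km
  → nearest: S3 (3.58 km)
Q2 at (-9.3, -9.7):
  S2: 7.51 km
  S3: 5.91 km
  S4: 3.19 km
  → nearest: S4 (3.19 km)
Q3 at (-1.9, -6.0):
  S2: 2.40 km
  S3: 3.62 km
  S4: 9.59 km
  → nearest: S2 (2.40 km)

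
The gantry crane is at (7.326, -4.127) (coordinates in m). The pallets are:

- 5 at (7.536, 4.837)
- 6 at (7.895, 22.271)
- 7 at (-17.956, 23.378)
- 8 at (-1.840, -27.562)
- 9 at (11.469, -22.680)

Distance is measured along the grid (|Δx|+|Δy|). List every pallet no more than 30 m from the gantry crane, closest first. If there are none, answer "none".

5, 9, 6

Distances from (7.326, -4.127):
5: |0.210| + |8.964| = 0.210 + 8.964 = 9.174 m
6: |0.569| + |26.398| = 0.569 + 26.398 = 26.967 m
7: |-25.282| + |27.505| = 25.282 + 27.505 = 52.787 m
8: |-9.166| + |-23.435| = 9.166 + 23.435 = 32.601 m
9: |4.143| + |-18.553| = 4.143 + 18.553 = 22.696 m
Threshold 30 m: 5 (9.174 m), 9 (22.696 m), 6 (26.967 m) are within range.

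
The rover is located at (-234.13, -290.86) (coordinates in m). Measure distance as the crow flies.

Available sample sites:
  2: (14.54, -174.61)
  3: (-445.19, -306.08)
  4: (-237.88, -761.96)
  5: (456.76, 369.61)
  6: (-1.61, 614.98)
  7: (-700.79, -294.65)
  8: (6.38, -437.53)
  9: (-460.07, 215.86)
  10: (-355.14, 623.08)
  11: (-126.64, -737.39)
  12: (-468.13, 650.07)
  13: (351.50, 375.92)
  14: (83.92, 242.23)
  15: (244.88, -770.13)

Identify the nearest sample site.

3

Distances from (-234.13, -290.86):
2: √((248.67)² + (116.25)²) = √(61836.7689 + 13514.0625) = 274.50 m
3: √((-211.06)² + (-15.22)²) = √(44546.3236 + 231.6484) = 211.61 m
4: √((-3.75)² + (-471.10)²) = √(14.0625 + 221935.2100) = 471.11 m
5: √((690.89)² + (660.47)²) = √(477328.9921 + 436220.6209) = 955.80 m
6: √((232.52)² + (905.84)²) = √(54065.5504 + 820546.1056) = 935.21 m
7: √((-466.66)² + (-3.79)²) = √(217771.5556 + 14.3641) = 466.68 m
8: √((240.51)² + (-146.67)²) = √(57845.0601 + 21512.0889) = 281.70 m
9: √((-225.94)² + (506.72)²) = √(51048.8836 + 256765.1584) = 554.81 m
10: √((-121.01)² + (913.94)²) = √(14643.4201 + 835286.3236) = 921.92 m
11: √((107.49)² + (-446.53)²) = √(11554.1001 + 199389.0409) = 459.29 m
12: √((-234.00)² + (940.93)²) = √(54756.0000 + 885349.2649) = 969.59 m
13: √((585.63)² + (666.78)²) = √(342962.4969 + 444595.5684) = 887.44 m
14: √((318.05)² + (533.09)²) = √(101155.8025 + 284184.9481) = 620.76 m
15: √((479.01)² + (-479.27)²) = √(229450.5801 + 229699.7329) = 677.61 m
Minimum: 3 at 211.61 m.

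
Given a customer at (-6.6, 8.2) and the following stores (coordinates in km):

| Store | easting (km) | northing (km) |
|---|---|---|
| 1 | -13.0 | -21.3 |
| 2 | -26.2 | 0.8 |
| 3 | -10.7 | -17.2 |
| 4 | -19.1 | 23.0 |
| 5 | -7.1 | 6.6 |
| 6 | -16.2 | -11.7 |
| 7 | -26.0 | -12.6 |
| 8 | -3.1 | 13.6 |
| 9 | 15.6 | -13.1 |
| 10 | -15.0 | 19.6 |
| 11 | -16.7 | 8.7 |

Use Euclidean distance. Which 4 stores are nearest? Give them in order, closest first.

5, 8, 11, 10

Distances from (-6.6, 8.2):
1: 30.2 km
2: 21.0 km
3: 25.7 km
4: 19.4 km
5: 1.7 km
6: 22.1 km
7: 28.4 km
8: 6.4 km
9: 30.8 km
10: 14.2 km
11: 10.1 km
Sorted: 5 (1.7 km) < 8 (6.4 km) < 11 (10.1 km) < 10 (14.2 km) < 4 (19.4 km) < 2 (21.0 km) < …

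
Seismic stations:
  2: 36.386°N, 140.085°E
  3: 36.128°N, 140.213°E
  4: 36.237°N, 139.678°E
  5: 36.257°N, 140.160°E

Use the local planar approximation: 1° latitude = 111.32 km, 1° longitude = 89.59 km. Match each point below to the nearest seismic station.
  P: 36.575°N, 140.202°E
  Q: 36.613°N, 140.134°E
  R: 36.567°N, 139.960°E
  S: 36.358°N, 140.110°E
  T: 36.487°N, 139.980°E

P at 36.575°N, 140.202°E:
  2: √((-0.189·111.32)² + (-0.117·89.59)²) = √(442.65972 + 109.87295) = 23.506 km
  3: √((-0.447·111.32)² + (0.011·89.59)²) = √(2476.06158 + 0.97119) = 49.770 km
  4: √((-0.338·111.32)² + (-0.524·89.59)²) = √(1415.72792 + 2203.84805) = 60.163 km
  5: √((-0.318·111.32)² + (-0.042·89.59)²) = √(1253.14301 + 14.15851) = 35.599 km
  → nearest: 2 (23.506 km)
Q at 36.613°N, 140.134°E:
  2: √((-0.227·111.32)² + (-0.049·89.59)²) = √(638.55471 + 19.27131) = 25.648 km
  3: √((-0.485·111.32)² + (0.079·89.59)²) = √(2914.94170 + 50.09256) = 54.452 km
  4: √((-0.376·111.32)² + (-0.456·89.59)²) = √(1751.95152 + 1668.97088) = 58.489 km
  5: √((-0.356·111.32)² + (0.026·89.59)²) = √(1570.53056 + 5.42582) = 39.698 km
  → nearest: 2 (25.648 km)
R at 36.567°N, 139.960°E:
  2: √((-0.181·111.32)² + (0.125·89.59)²) = √(405.97898 + 125.41200) = 23.052 km
  3: √((-0.439·111.32)² + (0.253·89.59)²) = √(2388.22608 + 513.75980) = 53.870 km
  4: √((-0.330·111.32)² + (-0.282·89.59)²) = √(1349.50431 + 638.28890) = 44.585 km
  5: √((-0.310·111.32)² + (0.200·89.59)²) = √(1190.88488 + 321.05472) = 38.884 km
  → nearest: 2 (23.052 km)
S at 36.358°N, 140.110°E:
  2: √((0.028·111.32)² + (-0.025·89.59)²) = √(9.71544 + 5.01648) = 3.838 km
  3: √((-0.230·111.32)² + (0.103·89.59)²) = √(655.54433 + 85.15174) = 27.216 km
  4: √((-0.121·111.32)² + (-0.432·89.59)²) = √(181.43336 + 1497.91292) = 40.980 km
  5: √((-0.101·111.32)² + (0.050·89.59)²) = √(126.41224 + 20.06592) = 12.103 km
  → nearest: 2 (3.838 km)
T at 36.487°N, 139.980°E:
  2: √((-0.101·111.32)² + (0.105·89.59)²) = √(126.41224 + 88.49071) = 14.660 km
  3: √((-0.359·111.32)² + (0.233·89.59)²) = √(1597.11170 + 435.74350) = 45.087 km
  4: √((-0.250·111.32)² + (-0.302·89.59)²) = √(774.50890 + 732.03688) = 38.814 km
  5: √((-0.230·111.32)² + (0.180·89.59)²) = √(655.54433 + 260.05433) = 30.259 km
  → nearest: 2 (14.660 km)

P→2; Q→2; R→2; S→2; T→2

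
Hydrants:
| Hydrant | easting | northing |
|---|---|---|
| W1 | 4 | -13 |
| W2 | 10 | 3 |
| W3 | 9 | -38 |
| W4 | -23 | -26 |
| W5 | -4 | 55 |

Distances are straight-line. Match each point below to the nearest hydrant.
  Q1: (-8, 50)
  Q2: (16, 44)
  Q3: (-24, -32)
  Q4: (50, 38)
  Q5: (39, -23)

Q1→W5; Q2→W5; Q3→W4; Q4→W2; Q5→W3

Q1 at (-8, 50):
  W1: 64.133
  W2: 50.329
  W3: 89.627
  W4: 77.466
  W5: 6.403
  → nearest: W5 (6.403)
Q2 at (16, 44):
  W1: 58.249
  W2: 41.437
  W3: 82.298
  W4: 80.131
  W5: 22.825
  → nearest: W5 (22.825)
Q3 at (-24, -32):
  W1: 33.838
  W2: 48.795
  W3: 33.541
  W4: 6.083
  W5: 89.269
  → nearest: W4 (6.083)
Q4 at (50, 38):
  W1: 68.680
  W2: 53.151
  W3: 86.354
  W4: 97.082
  W5: 56.613
  → nearest: W2 (53.151)
Q5 at (39, -23):
  W1: 36.401
  W2: 38.949
  W3: 33.541
  W4: 62.073
  W5: 89.067
  → nearest: W3 (33.541)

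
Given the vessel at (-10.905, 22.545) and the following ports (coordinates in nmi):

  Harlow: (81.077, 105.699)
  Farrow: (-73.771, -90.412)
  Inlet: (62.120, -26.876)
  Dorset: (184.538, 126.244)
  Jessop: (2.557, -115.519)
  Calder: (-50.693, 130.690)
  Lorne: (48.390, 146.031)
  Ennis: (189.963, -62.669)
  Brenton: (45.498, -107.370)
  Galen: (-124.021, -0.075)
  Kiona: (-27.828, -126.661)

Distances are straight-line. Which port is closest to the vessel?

Distances from (-10.905, 22.545):
Harlow: 123.997 nmi
Farrow: 129.273 nmi
Inlet: 88.176 nmi
Dorset: 221.250 nmi
Jessop: 138.719 nmi
Calder: 115.232 nmi
Lorne: 136.984 nmi
Ennis: 218.196 nmi
Brenton: 141.631 nmi
Galen: 115.356 nmi
Kiona: 150.163 nmi
Minimum: Inlet at 88.176 nmi.

Inlet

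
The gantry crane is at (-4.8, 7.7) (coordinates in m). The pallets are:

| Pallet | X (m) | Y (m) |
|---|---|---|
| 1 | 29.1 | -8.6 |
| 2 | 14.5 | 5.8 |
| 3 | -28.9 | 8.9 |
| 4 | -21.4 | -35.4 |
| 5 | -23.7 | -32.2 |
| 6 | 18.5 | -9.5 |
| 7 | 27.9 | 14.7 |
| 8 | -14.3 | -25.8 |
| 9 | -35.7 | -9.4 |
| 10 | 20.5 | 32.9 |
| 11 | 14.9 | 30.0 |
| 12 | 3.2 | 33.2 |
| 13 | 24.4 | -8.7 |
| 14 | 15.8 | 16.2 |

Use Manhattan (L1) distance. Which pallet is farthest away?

4

Distances from (-4.8, 7.7):
1: |33.9| + |-16.3| = 33.9 + 16.3 = 50.2 m
2: |19.3| + |-1.9| = 19.3 + 1.9 = 21.2 m
3: |-24.1| + |1.2| = 24.1 + 1.2 = 25.3 m
4: |-16.6| + |-43.1| = 16.6 + 43.1 = 59.7 m
5: |-18.9| + |-39.9| = 18.9 + 39.9 = 58.8 m
6: |23.3| + |-17.2| = 23.3 + 17.2 = 40.5 m
7: |32.7| + |7.0| = 32.7 + 7.0 = 39.7 m
8: |-9.5| + |-33.5| = 9.5 + 33.5 = 43.0 m
9: |-30.9| + |-17.1| = 30.9 + 17.1 = 48.0 m
10: |25.3| + |25.2| = 25.3 + 25.2 = 50.5 m
11: |19.7| + |22.3| = 19.7 + 22.3 = 42.0 m
12: |8.0| + |25.5| = 8.0 + 25.5 = 33.5 m
13: |29.2| + |-16.4| = 29.2 + 16.4 = 45.6 m
14: |20.6| + |8.5| = 20.6 + 8.5 = 29.1 m
Maximum: 4 at 59.7 m.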